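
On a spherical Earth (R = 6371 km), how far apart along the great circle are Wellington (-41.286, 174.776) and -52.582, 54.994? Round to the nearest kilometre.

Δλ = 54.994 − 174.776 = -119.782°.
Δφ = -52.582 − -41.286 = -11.296°.
a = sin²(Δφ/2) + cos φ₁ · cos φ₂ · sin²(Δλ/2) = 0.351372.
c = 2·atan2(√a, √(1−a)) = 1.26898 rad → d = 6371·c ≈ 8084.66 km.

8085 km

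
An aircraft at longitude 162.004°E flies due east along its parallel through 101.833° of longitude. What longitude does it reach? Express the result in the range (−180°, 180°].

96.163°W

Start at +162.004°; shift +101.833° → +263.837°.
+263.837° lies outside (−180°, 180°]; subtract 360° → -96.163°.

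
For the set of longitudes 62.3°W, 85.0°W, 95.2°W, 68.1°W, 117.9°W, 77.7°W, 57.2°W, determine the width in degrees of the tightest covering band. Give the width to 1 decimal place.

Sort the longitudes: -117.9°, -95.2°, -85.0°, -77.7°, -68.1°, -62.3°, -57.2°.
Eastward gaps between consecutive values (wrapping around): 22.7°, 10.2°, 7.3°, 9.6°, 5.8°, 5.1°, 299.3°.
Largest gap = 299.3° ⇒ minimal covering band is its complement: 360° − 299.3° = 60.7°.
Band runs from -117.9° eastward to -57.2°.

60.7°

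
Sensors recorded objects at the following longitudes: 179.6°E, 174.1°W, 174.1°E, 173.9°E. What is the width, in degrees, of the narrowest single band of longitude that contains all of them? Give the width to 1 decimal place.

Sort the longitudes: -174.1°, +173.9°, +174.1°, +179.6°.
Eastward gaps between consecutive values (wrapping around): 348.0°, 0.2°, 5.5°, 6.3°.
Largest gap = 348.0° ⇒ minimal covering band is its complement: 360° − 348.0° = 12.0°.
Band runs from +173.9° eastward to -174.1°, crossing the antimeridian.

12.0°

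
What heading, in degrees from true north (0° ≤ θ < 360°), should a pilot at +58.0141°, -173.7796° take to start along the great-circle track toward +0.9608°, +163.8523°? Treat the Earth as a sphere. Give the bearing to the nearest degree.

206°

Δλ = 163.8523 − -173.7796 = 337.6319°; wrapped into (−180°, 180°]: -22.3681°.
θ = atan2( sin Δλ · cos φ₂ , cos φ₁ · sin φ₂ − sin φ₁ · cos φ₂ · cos Δλ )
  = atan2(-0.38050, -0.77537) = -153.861° → normalised to [0°, 360°): 206.139°.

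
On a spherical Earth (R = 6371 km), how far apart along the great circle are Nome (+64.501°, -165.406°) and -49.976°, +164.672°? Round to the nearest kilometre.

Δλ = 164.672 − -165.406 = 330.078°; wrapped into (−180°, 180°]: -29.922°.
Δφ = -49.976 − 64.501 = -114.477°.
a = sin²(Δφ/2) + cos φ₁ · cos φ₂ · sin²(Δλ/2) = 0.725616.
c = 2·atan2(√a, √(1−a)) = 2.03894 rad → d = 6371·c ≈ 12990.09 km.

12990 km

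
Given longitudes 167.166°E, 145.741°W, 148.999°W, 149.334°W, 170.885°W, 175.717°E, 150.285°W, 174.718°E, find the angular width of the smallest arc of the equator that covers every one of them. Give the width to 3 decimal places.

Sort the longitudes: -170.885°, -150.285°, -149.334°, -148.999°, -145.741°, +167.166°, +174.718°, +175.717°.
Eastward gaps between consecutive values (wrapping around): 20.600°, 0.951°, 0.335°, 3.258°, 312.907°, 7.552°, 0.999°, 13.398°.
Largest gap = 312.907° ⇒ minimal covering band is its complement: 360° − 312.907° = 47.093°.
Band runs from +167.166° eastward to -145.741°, crossing the antimeridian.

47.093°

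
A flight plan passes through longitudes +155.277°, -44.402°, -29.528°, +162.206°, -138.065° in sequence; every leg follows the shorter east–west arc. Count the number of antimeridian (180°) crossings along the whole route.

3

Leg 1: +155.277° → -44.402°, shortest Δλ = 160.321° (east) — crosses 180°.
Leg 2: -44.402° → -29.528°, shortest Δλ = 14.874° (east) — does not cross 180°.
Leg 3: -29.528° → +162.206°, shortest Δλ = -168.266° (west) — crosses 180°.
Leg 4: +162.206° → -138.065°, shortest Δλ = 59.729° (east) — crosses 180°.
Total crossings: 3.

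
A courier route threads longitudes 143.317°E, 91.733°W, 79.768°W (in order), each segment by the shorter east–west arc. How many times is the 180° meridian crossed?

1

Leg 1: +143.317° → -91.733°, shortest Δλ = 124.95° (east) — crosses 180°.
Leg 2: -91.733° → -79.768°, shortest Δλ = 11.965° (east) — does not cross 180°.
Total crossings: 1.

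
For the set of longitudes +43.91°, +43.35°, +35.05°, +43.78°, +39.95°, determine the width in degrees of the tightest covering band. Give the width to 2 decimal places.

8.86°

Sort the longitudes: +35.05°, +39.95°, +43.35°, +43.78°, +43.91°.
Eastward gaps between consecutive values (wrapping around): 4.90°, 3.40°, 0.43°, 0.13°, 351.14°.
Largest gap = 351.14° ⇒ minimal covering band is its complement: 360° − 351.14° = 8.86°.
Band runs from +35.05° eastward to +43.91°.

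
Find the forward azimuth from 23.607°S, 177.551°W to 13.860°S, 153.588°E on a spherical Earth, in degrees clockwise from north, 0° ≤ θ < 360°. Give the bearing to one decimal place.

Δλ = 153.588 − -177.551 = 331.139°; wrapped into (−180°, 180°]: -28.861°.
θ = atan2( sin Δλ · cos φ₂ , cos φ₁ · sin φ₂ − sin φ₁ · cos φ₂ · cos Δλ )
  = atan2(-0.46863, 0.12101) = -75.522° → normalised to [0°, 360°): 284.478°.

284.5°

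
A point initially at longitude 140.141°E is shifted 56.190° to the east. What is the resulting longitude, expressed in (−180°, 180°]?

163.669°W

Start at +140.141°; shift +56.190° → +196.331°.
+196.331° lies outside (−180°, 180°]; subtract 360° → -163.669°.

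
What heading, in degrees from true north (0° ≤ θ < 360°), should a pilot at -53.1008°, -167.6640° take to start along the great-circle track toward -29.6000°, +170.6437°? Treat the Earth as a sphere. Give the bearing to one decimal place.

Δλ = 170.6437 − -167.6640 = 338.3077°; wrapped into (−180°, 180°]: -21.6923°.
θ = atan2( sin Δλ · cos φ₂ , cos φ₁ · sin φ₂ − sin φ₁ · cos φ₂ · cos Δλ )
  = atan2(-0.32138, 0.34952) = -42.599° → normalised to [0°, 360°): 317.401°.

317.4°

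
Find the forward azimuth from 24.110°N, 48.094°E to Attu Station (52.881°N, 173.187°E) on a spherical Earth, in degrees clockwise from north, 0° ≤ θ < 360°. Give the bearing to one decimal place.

29.6°

Δλ = 173.187 − 48.094 = 125.093°.
θ = atan2( sin Δλ · cos φ₂ , cos φ₁ · sin φ₂ − sin φ₁ · cos φ₂ · cos Δλ )
  = atan2(0.49377, 0.86954) = 29.590° → normalised to [0°, 360°): 29.590°.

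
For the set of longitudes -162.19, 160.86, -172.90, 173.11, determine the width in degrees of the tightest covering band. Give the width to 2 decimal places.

36.95°

Sort the longitudes: -172.90°, -162.19°, +160.86°, +173.11°.
Eastward gaps between consecutive values (wrapping around): 10.71°, 323.05°, 12.25°, 13.99°.
Largest gap = 323.05° ⇒ minimal covering band is its complement: 360° − 323.05° = 36.95°.
Band runs from +160.86° eastward to -162.19°, crossing the antimeridian.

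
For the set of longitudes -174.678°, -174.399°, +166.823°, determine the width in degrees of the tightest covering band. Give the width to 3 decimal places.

18.778°

Sort the longitudes: -174.678°, -174.399°, +166.823°.
Eastward gaps between consecutive values (wrapping around): 0.279°, 341.222°, 18.499°.
Largest gap = 341.222° ⇒ minimal covering band is its complement: 360° − 341.222° = 18.778°.
Band runs from +166.823° eastward to -174.399°, crossing the antimeridian.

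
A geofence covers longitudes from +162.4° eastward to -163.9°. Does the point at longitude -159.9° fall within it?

No

Band width going east from +162.4° to -163.9°: ((-163.9 − 162.4) mod 360) = 33.7°.
Offset of -159.9° east of the west edge: ((-159.9 − 162.4) mod 360) = 37.7°.
37.7° > 33.7° ⇒ outside.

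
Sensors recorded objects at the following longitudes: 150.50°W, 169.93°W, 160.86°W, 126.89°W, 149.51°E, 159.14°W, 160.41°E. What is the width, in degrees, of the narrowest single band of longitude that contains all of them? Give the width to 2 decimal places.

Sort the longitudes: -169.93°, -160.86°, -159.14°, -150.50°, -126.89°, +149.51°, +160.41°.
Eastward gaps between consecutive values (wrapping around): 9.07°, 1.72°, 8.64°, 23.61°, 276.40°, 10.90°, 29.66°.
Largest gap = 276.40° ⇒ minimal covering band is its complement: 360° − 276.40° = 83.60°.
Band runs from +149.51° eastward to -126.89°, crossing the antimeridian.

83.60°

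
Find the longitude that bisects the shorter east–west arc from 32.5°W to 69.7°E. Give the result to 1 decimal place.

18.6°E

Signed shortest Δλ from -32.5° to +69.7° is +102.2°.
Midpoint longitude = -32.5° + (+102.2°)/2 = -32.5° + 51.1° = +18.6°.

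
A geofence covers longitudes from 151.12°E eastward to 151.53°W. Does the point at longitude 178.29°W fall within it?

Band width going east from +151.12° to -151.53°: ((-151.53 − 151.12) mod 360) = 57.35°.
Offset of -178.29° east of the west edge: ((-178.29 − 151.12) mod 360) = 30.59°.
30.59° ≤ 57.35° ⇒ inside.

Yes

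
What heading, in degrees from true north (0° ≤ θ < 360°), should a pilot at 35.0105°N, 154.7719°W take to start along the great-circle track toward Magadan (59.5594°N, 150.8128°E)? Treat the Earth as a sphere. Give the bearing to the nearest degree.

Δλ = 150.8128 − -154.7719 = 305.5847°; wrapped into (−180°, 180°]: -54.4153°.
θ = atan2( sin Δλ · cos φ₂ , cos φ₁ · sin φ₂ − sin φ₁ · cos φ₂ · cos Δλ )
  = atan2(-0.41203, 0.53700) = -37.499° → normalised to [0°, 360°): 322.501°.

323°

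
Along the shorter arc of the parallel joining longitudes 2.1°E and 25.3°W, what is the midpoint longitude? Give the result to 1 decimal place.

11.6°W

Signed shortest Δλ from +2.1° to -25.3° is -27.4°.
Midpoint longitude = +2.1° + (-27.4°)/2 = +2.1° − 13.7° = -11.6°.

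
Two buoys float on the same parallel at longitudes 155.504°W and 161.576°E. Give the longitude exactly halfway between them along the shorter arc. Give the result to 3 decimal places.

176.964°W

Signed shortest Δλ from -155.504° to +161.576° is -42.920°.
Midpoint longitude = -155.504° + (-42.920°)/2 = -155.504° − 21.460° = -176.964°.
(The naïve average (-155.504 + +161.576)/2 = 3.036° is on the wrong side of the globe.)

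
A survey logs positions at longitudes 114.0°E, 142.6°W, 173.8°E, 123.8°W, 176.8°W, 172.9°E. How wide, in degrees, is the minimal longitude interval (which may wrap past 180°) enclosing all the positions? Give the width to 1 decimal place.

122.2°

Sort the longitudes: -176.8°, -142.6°, -123.8°, +114.0°, +172.9°, +173.8°.
Eastward gaps between consecutive values (wrapping around): 34.2°, 18.8°, 237.8°, 58.9°, 0.9°, 9.4°.
Largest gap = 237.8° ⇒ minimal covering band is its complement: 360° − 237.8° = 122.2°.
Band runs from +114.0° eastward to -123.8°, crossing the antimeridian.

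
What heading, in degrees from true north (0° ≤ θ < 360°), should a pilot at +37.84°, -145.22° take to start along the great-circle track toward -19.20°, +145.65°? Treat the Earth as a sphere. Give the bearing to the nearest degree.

242°

Δλ = 145.65 − -145.22 = 290.87°; wrapped into (−180°, 180°]: -69.13°.
θ = atan2( sin Δλ · cos φ₂ , cos φ₁ · sin φ₂ − sin φ₁ · cos φ₂ · cos Δλ )
  = atan2(-0.88242, -0.46610) = -117.844° → normalised to [0°, 360°): 242.156°.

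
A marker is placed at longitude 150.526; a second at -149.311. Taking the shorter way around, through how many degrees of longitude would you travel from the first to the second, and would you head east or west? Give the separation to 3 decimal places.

Raw difference: -149.311 − 150.526 = -299.837°.
Normalise into (−180°, 180°]: -299.837° + 360° = 60.163°.
Positive ⇒ the second point lies to the east; separation 60.163°.

60.163° east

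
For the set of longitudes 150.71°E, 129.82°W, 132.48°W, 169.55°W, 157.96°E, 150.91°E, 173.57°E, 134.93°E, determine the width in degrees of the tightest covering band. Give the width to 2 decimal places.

95.25°

Sort the longitudes: -169.55°, -132.48°, -129.82°, +134.93°, +150.71°, +150.91°, +157.96°, +173.57°.
Eastward gaps between consecutive values (wrapping around): 37.07°, 2.66°, 264.75°, 15.78°, 0.20°, 7.05°, 15.61°, 16.88°.
Largest gap = 264.75° ⇒ minimal covering band is its complement: 360° − 264.75° = 95.25°.
Band runs from +134.93° eastward to -129.82°, crossing the antimeridian.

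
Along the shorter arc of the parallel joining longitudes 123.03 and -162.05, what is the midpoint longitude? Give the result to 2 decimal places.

Signed shortest Δλ from +123.03° to -162.05° is +74.92°.
Midpoint longitude = +123.03° + (+74.92°)/2 = +123.03° + 37.46° = +160.49°.
(The naïve average (+123.03 + -162.05)/2 = -19.51° is on the wrong side of the globe.)

+160.49°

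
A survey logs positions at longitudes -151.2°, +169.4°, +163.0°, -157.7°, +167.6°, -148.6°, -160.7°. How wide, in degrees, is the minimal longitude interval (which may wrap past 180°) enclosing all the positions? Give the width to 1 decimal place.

Sort the longitudes: -160.7°, -157.7°, -151.2°, -148.6°, +163.0°, +167.6°, +169.4°.
Eastward gaps between consecutive values (wrapping around): 3.0°, 6.5°, 2.6°, 311.6°, 4.6°, 1.8°, 29.9°.
Largest gap = 311.6° ⇒ minimal covering band is its complement: 360° − 311.6° = 48.4°.
Band runs from +163.0° eastward to -148.6°, crossing the antimeridian.

48.4°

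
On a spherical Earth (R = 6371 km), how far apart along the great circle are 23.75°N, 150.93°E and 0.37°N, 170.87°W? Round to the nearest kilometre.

Δλ = -170.87 − 150.93 = -321.80°; wrapped into (−180°, 180°]: 38.20°.
Δφ = 0.37 − 23.75 = -23.38°.
a = sin²(Δφ/2) + cos φ₁ · cos φ₂ · sin²(Δλ/2) = 0.139055.
c = 2·atan2(√a, √(1−a)) = 0.76427 rad → d = 6371·c ≈ 4869.15 km.

4869 km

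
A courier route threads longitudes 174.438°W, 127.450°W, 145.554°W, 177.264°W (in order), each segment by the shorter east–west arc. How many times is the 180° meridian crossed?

Leg 1: -174.438° → -127.450°, shortest Δλ = 46.988° (east) — does not cross 180°.
Leg 2: -127.450° → -145.554°, shortest Δλ = -18.104° (west) — does not cross 180°.
Leg 3: -145.554° → -177.264°, shortest Δλ = -31.71° (west) — does not cross 180°.
Total crossings: 0.

0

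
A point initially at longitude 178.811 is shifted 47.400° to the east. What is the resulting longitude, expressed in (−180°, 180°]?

Start at +178.811°; shift +47.400° → +226.211°.
+226.211° lies outside (−180°, 180°]; subtract 360° → -133.789°.

-133.789°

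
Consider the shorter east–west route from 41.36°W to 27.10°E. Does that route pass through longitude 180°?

Signed shortest Δλ = ((27.10 − -41.36 + 180) mod 360) − 180 = 68.46°.
Going east by 68.46° from -41.36° reaches +27.10° without touching 180°.

No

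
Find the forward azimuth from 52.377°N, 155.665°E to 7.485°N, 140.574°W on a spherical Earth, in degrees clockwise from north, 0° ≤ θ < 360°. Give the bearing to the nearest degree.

Δλ = -140.574 − 155.665 = -296.239°; wrapped into (−180°, 180°]: 63.761°.
θ = atan2( sin Δλ · cos φ₂ , cos φ₁ · sin φ₂ − sin φ₁ · cos φ₂ · cos Δλ )
  = atan2(0.88931, -0.26767) = 106.751° → normalised to [0°, 360°): 106.751°.

107°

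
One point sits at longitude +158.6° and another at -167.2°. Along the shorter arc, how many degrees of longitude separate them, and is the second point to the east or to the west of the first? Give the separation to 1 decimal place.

34.2° east

Raw difference: -167.2 − 158.6 = -325.8°.
Normalise into (−180°, 180°]: -325.8° + 360° = 34.2°.
Positive ⇒ the second point lies to the east; separation 34.2°.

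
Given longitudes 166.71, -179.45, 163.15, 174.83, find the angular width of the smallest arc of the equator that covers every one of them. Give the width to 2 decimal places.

17.40°

Sort the longitudes: -179.45°, +163.15°, +166.71°, +174.83°.
Eastward gaps between consecutive values (wrapping around): 342.60°, 3.56°, 8.12°, 5.72°.
Largest gap = 342.60° ⇒ minimal covering band is its complement: 360° − 342.60° = 17.40°.
Band runs from +163.15° eastward to -179.45°, crossing the antimeridian.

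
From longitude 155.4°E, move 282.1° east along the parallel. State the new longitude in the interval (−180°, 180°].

Start at +155.4°; shift +282.1° → +437.5°.
+437.5° lies outside (−180°, 180°]; subtract 360° → +77.5°.

77.5°E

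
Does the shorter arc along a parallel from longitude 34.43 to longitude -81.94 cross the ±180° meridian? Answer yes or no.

Signed shortest Δλ = ((-81.94 − 34.43 + 180) mod 360) − 180 = -116.37°.
Going west by 116.37° from +34.43° reaches -81.94° without touching 180°.

No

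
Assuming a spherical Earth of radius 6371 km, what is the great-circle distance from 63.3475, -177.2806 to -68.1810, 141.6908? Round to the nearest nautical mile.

Δλ = 141.6908 − -177.2806 = 318.9714°; wrapped into (−180°, 180°]: -41.0286°.
Δφ = -68.1810 − 63.3475 = -131.5285°.
a = sin²(Δφ/2) + cos φ₁ · cos φ₂ · sin²(Δλ/2) = 0.851972.
c = 2·atan2(√a, √(1−a)) = 2.35173 rad → d = 6371·c ≈ 14982.88 km ≈ 8090.11 nmi.

8090 nmi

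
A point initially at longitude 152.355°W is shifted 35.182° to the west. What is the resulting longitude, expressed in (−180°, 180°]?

Start at -152.355°; shift −35.182° → -187.537°.
-187.537° lies outside (−180°, 180°]; add 360° → +172.463°.

172.463°E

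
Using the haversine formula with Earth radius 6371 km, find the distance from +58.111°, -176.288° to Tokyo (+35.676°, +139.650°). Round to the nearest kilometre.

4062 km

Δλ = 139.650 − -176.288 = 315.938°; wrapped into (−180°, 180°]: -44.062°.
Δφ = 35.676 − 58.111 = -22.435°.
a = sin²(Δφ/2) + cos φ₁ · cos φ₂ · sin²(Δλ/2) = 0.098225.
c = 2·atan2(√a, √(1−a)) = 0.63756 rad → d = 6371·c ≈ 4061.90 km.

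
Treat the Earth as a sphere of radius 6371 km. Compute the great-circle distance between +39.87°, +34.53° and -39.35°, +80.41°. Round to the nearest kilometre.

9965 km

Δλ = 80.41 − 34.53 = 45.88°.
Δφ = -39.35 − 39.87 = -79.22°.
a = sin²(Δφ/2) + cos φ₁ · cos φ₂ · sin²(Δλ/2) = 0.496644.
c = 2·atan2(√a, √(1−a)) = 1.56408 rad → d = 6371·c ≈ 9964.78 km.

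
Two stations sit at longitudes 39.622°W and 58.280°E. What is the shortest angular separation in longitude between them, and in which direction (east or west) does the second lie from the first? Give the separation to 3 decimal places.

Raw difference: 58.280 − -39.622 = 97.902°.
Normalise into (−180°, 180°]: 97.902° stays 97.902°.
Positive ⇒ the second point lies to the east; separation 97.902°.

97.902° east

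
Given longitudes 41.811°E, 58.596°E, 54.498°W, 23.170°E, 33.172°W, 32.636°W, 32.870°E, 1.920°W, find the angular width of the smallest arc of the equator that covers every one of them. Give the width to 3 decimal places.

113.094°

Sort the longitudes: -54.498°, -33.172°, -32.636°, -1.920°, +23.170°, +32.870°, +41.811°, +58.596°.
Eastward gaps between consecutive values (wrapping around): 21.326°, 0.536°, 30.716°, 25.090°, 9.700°, 8.941°, 16.785°, 246.906°.
Largest gap = 246.906° ⇒ minimal covering band is its complement: 360° − 246.906° = 113.094°.
Band runs from -54.498° eastward to +58.596°.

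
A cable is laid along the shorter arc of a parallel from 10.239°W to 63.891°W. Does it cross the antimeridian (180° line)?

Signed shortest Δλ = ((-63.891 − -10.239 + 180) mod 360) − 180 = -53.652°.
Going west by 53.652° from -10.239° reaches -63.891° without touching 180°.

No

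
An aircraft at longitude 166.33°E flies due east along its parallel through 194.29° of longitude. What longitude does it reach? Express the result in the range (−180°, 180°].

Start at +166.33°; shift +194.29° → +360.62°.
+360.62° lies outside (−180°, 180°]; subtract 360° → +0.62°.

0.62°E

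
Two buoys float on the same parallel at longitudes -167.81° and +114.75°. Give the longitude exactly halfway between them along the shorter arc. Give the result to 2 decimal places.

+153.47°

Signed shortest Δλ from -167.81° to +114.75° is -77.44°.
Midpoint longitude = -167.81° + (-77.44°)/2 = -167.81° − 38.72° = -206.53°.
Normalise into (−180°, 180°]: +153.47°.
(The naïve average (-167.81 + +114.75)/2 = -26.53° is on the wrong side of the globe.)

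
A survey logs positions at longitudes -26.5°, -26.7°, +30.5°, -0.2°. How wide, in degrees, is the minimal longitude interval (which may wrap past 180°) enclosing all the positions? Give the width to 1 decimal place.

Sort the longitudes: -26.7°, -26.5°, -0.2°, +30.5°.
Eastward gaps between consecutive values (wrapping around): 0.2°, 26.3°, 30.7°, 302.8°.
Largest gap = 302.8° ⇒ minimal covering band is its complement: 360° − 302.8° = 57.2°.
Band runs from -26.7° eastward to +30.5°.

57.2°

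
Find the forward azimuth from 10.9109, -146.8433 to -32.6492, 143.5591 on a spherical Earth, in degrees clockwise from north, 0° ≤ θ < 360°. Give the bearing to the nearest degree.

Δλ = 143.5591 − -146.8433 = 290.4024°; wrapped into (−180°, 180°]: -69.5976°.
θ = atan2( sin Δλ · cos φ₂ , cos φ₁ · sin φ₂ − sin φ₁ · cos φ₂ · cos Δλ )
  = atan2(-0.78917, -0.58530) = -126.563° → normalised to [0°, 360°): 233.437°.

233°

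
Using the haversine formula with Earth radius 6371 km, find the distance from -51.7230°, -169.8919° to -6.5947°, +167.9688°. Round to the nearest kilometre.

Δλ = 167.9688 − -169.8919 = 337.8607°; wrapped into (−180°, 180°]: -22.1393°.
Δφ = -6.5947 − -51.7230 = 45.1283°.
a = sin²(Δφ/2) + cos φ₁ · cos φ₂ · sin²(Δλ/2) = 0.169925.
c = 2·atan2(√a, √(1−a)) = 0.84978 rad → d = 6371·c ≈ 5413.93 km.

5414 km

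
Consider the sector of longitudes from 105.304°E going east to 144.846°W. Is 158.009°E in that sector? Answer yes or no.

Band width going east from +105.304° to -144.846°: ((-144.846 − 105.304) mod 360) = 109.850°.
Offset of +158.009° east of the west edge: ((158.009 − 105.304) mod 360) = 52.705°.
52.705° ≤ 109.850° ⇒ inside.

Yes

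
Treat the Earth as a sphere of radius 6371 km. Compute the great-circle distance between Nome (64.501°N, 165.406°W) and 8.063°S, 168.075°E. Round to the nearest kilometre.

8366 km

Δλ = 168.075 − -165.406 = 333.481°; wrapped into (−180°, 180°]: -26.519°.
Δφ = -8.063 − 64.501 = -72.564°.
a = sin²(Δφ/2) + cos φ₁ · cos φ₂ · sin²(Δλ/2) = 0.372603.
c = 2·atan2(√a, √(1−a)) = 1.31316 rad → d = 6371·c ≈ 8366.15 km.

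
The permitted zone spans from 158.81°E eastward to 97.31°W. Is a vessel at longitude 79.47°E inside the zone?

No

Band width going east from +158.81° to -97.31°: ((-97.31 − 158.81) mod 360) = 103.88°.
Offset of +79.47° east of the west edge: ((79.47 − 158.81) mod 360) = 280.66°.
280.66° > 103.88° ⇒ outside.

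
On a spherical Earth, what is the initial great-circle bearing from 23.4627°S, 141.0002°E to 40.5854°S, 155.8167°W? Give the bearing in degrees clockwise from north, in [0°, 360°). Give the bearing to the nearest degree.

124°

Δλ = -155.8167 − 141.0002 = -296.8169°; wrapped into (−180°, 180°]: 63.1831°.
θ = atan2( sin Δλ · cos φ₂ , cos φ₁ · sin φ₂ − sin φ₁ · cos φ₂ · cos Δλ )
  = atan2(0.67776, -0.46038) = 124.187° → normalised to [0°, 360°): 124.187°.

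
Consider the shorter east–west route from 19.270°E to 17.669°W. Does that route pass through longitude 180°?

No

Signed shortest Δλ = ((-17.669 − 19.270 + 180) mod 360) − 180 = -36.939°.
Going west by 36.939° from +19.270° reaches -17.669° without touching 180°.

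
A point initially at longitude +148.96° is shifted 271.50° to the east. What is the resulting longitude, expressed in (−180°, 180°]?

+60.46°

Start at +148.96°; shift +271.50° → +420.46°.
+420.46° lies outside (−180°, 180°]; subtract 360° → +60.46°.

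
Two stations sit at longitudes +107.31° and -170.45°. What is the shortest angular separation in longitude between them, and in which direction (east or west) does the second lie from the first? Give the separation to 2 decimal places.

Raw difference: -170.45 − 107.31 = -277.76°.
Normalise into (−180°, 180°]: -277.76° + 360° = 82.24°.
Positive ⇒ the second point lies to the east; separation 82.24°.

82.24° east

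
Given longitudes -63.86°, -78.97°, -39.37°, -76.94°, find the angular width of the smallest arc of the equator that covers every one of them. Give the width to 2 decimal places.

Sort the longitudes: -78.97°, -76.94°, -63.86°, -39.37°.
Eastward gaps between consecutive values (wrapping around): 2.03°, 13.08°, 24.49°, 320.40°.
Largest gap = 320.40° ⇒ minimal covering band is its complement: 360° − 320.40° = 39.60°.
Band runs from -78.97° eastward to -39.37°.

39.60°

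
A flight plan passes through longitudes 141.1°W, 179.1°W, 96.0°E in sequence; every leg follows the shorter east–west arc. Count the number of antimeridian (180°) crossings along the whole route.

1

Leg 1: -141.1° → -179.1°, shortest Δλ = -38.0° (west) — does not cross 180°.
Leg 2: -179.1° → +96.0°, shortest Δλ = -84.9° (west) — crosses 180°.
Total crossings: 1.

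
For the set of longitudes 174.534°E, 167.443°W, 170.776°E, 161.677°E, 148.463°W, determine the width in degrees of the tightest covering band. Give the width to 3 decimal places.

Sort the longitudes: -167.443°, -148.463°, +161.677°, +170.776°, +174.534°.
Eastward gaps between consecutive values (wrapping around): 18.980°, 310.140°, 9.099°, 3.758°, 18.023°.
Largest gap = 310.140° ⇒ minimal covering band is its complement: 360° − 310.140° = 49.860°.
Band runs from +161.677° eastward to -148.463°, crossing the antimeridian.

49.860°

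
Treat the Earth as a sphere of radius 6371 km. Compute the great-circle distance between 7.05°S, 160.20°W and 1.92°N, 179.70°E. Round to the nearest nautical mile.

Δλ = 179.70 − -160.20 = 339.90°; wrapped into (−180°, 180°]: -20.10°.
Δφ = 1.92 − -7.05 = 8.97°.
a = sin²(Δφ/2) + cos φ₁ · cos φ₂ · sin²(Δλ/2) = 0.036321.
c = 2·atan2(√a, √(1−a)) = 0.38351 rad → d = 6371·c ≈ 2443.31 km ≈ 1319.28 nmi.

1319 nmi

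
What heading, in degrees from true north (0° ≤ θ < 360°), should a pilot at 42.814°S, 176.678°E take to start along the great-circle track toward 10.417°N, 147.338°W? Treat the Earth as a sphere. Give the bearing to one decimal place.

Δλ = -147.338 − 176.678 = -324.016°; wrapped into (−180°, 180°]: 35.984°.
θ = atan2( sin Δλ · cos φ₂ , cos φ₁ · sin φ₂ − sin φ₁ · cos φ₂ · cos Δλ )
  = atan2(0.57788, 0.67351) = 40.630° → normalised to [0°, 360°): 40.630°.

40.6°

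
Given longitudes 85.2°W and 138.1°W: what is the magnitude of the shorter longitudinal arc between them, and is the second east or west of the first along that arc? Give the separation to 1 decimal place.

Raw difference: -138.1 − -85.2 = -52.9°.
Normalise into (−180°, 180°]: -52.9° stays -52.9°.
Negative ⇒ the second point lies to the west; separation 52.9°.

52.9° west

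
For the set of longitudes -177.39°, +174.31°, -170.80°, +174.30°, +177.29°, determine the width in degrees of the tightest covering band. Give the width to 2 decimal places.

Sort the longitudes: -177.39°, -170.80°, +174.30°, +174.31°, +177.29°.
Eastward gaps between consecutive values (wrapping around): 6.59°, 345.10°, 0.01°, 2.98°, 5.32°.
Largest gap = 345.10° ⇒ minimal covering band is its complement: 360° − 345.10° = 14.90°.
Band runs from +174.30° eastward to -170.80°, crossing the antimeridian.

14.90°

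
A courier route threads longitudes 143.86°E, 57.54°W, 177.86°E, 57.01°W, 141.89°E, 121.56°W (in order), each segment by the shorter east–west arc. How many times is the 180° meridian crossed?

Leg 1: +143.86° → -57.54°, shortest Δλ = 158.6° (east) — crosses 180°.
Leg 2: -57.54° → +177.86°, shortest Δλ = -124.6° (west) — crosses 180°.
Leg 3: +177.86° → -57.01°, shortest Δλ = 125.13° (east) — crosses 180°.
Leg 4: -57.01° → +141.89°, shortest Δλ = -161.1° (west) — crosses 180°.
Leg 5: +141.89° → -121.56°, shortest Δλ = 96.55° (east) — crosses 180°.
Total crossings: 5.

5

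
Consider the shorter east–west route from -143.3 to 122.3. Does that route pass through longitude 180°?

Yes

Naïve |122.3 − -143.3| = 265.6° > 180°, so the shorter arc goes the other way round — across 180°.
Signed shortest Δλ = ((122.3 − -143.3 + 180) mod 360) − 180 = -94.4°.
Going west by 94.4° from -143.3° passes through 180° before reaching +122.3°.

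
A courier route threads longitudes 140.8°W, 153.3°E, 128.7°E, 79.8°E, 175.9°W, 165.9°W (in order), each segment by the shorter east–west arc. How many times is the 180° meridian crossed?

2

Leg 1: -140.8° → +153.3°, shortest Δλ = -65.9° (west) — crosses 180°.
Leg 2: +153.3° → +128.7°, shortest Δλ = -24.6° (west) — does not cross 180°.
Leg 3: +128.7° → +79.8°, shortest Δλ = -48.9° (west) — does not cross 180°.
Leg 4: +79.8° → -175.9°, shortest Δλ = 104.3° (east) — crosses 180°.
Leg 5: -175.9° → -165.9°, shortest Δλ = 10.0° (east) — does not cross 180°.
Total crossings: 2.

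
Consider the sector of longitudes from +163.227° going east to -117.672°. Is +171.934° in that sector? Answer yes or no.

Yes

Band width going east from +163.227° to -117.672°: ((-117.672 − 163.227) mod 360) = 79.101°.
Offset of +171.934° east of the west edge: ((171.934 − 163.227) mod 360) = 8.707°.
8.707° ≤ 79.101° ⇒ inside.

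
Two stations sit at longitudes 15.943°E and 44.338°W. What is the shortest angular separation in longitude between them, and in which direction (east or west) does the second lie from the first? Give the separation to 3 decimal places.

Raw difference: -44.338 − 15.943 = -60.281°.
Normalise into (−180°, 180°]: -60.281° stays -60.281°.
Negative ⇒ the second point lies to the west; separation 60.281°.

60.281° west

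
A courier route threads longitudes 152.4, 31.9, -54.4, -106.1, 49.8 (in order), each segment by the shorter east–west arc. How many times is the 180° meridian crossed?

0

Leg 1: +152.4° → +31.9°, shortest Δλ = -120.5° (west) — does not cross 180°.
Leg 2: +31.9° → -54.4°, shortest Δλ = -86.3° (west) — does not cross 180°.
Leg 3: -54.4° → -106.1°, shortest Δλ = -51.7° (west) — does not cross 180°.
Leg 4: -106.1° → +49.8°, shortest Δλ = 155.9° (east) — does not cross 180°.
Total crossings: 0.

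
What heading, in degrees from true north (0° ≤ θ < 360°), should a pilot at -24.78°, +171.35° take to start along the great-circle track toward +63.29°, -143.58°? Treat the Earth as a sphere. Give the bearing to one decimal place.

Δλ = -143.58 − 171.35 = -314.93°; wrapped into (−180°, 180°]: 45.07°.
θ = atan2( sin Δλ · cos φ₂ , cos φ₁ · sin φ₂ − sin φ₁ · cos φ₂ · cos Δλ )
  = atan2(0.31821, 0.94409) = 18.627° → normalised to [0°, 360°): 18.627°.

18.6°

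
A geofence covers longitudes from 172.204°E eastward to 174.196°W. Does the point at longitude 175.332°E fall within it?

Yes

Band width going east from +172.204° to -174.196°: ((-174.196 − 172.204) mod 360) = 13.600°.
Offset of +175.332° east of the west edge: ((175.332 − 172.204) mod 360) = 3.128°.
3.128° ≤ 13.600° ⇒ inside.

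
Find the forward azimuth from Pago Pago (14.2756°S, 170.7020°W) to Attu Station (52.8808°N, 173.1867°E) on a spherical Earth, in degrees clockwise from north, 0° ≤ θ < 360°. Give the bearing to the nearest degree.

350°

Δλ = 173.1867 − -170.7020 = 343.8887°; wrapped into (−180°, 180°]: -16.1113°.
θ = atan2( sin Δλ · cos φ₂ , cos φ₁ · sin φ₂ − sin φ₁ · cos φ₂ · cos Δλ )
  = atan2(-0.16747, 0.91572) = -10.364° → normalised to [0°, 360°): 349.636°.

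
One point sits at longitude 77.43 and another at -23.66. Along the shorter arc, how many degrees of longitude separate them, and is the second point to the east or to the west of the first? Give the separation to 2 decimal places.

Raw difference: -23.66 − 77.43 = -101.09°.
Normalise into (−180°, 180°]: -101.09° stays -101.09°.
Negative ⇒ the second point lies to the west; separation 101.09°.

101.09° west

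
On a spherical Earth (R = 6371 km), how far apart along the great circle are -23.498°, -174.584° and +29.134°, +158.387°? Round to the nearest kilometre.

6528 km

Δλ = 158.387 − -174.584 = 332.971°; wrapped into (−180°, 180°]: -27.029°.
Δφ = 29.134 − -23.498 = 52.632°.
a = sin²(Δφ/2) + cos φ₁ · cos φ₂ · sin²(Δλ/2) = 0.240281.
c = 2·atan2(√a, √(1−a)) = 1.02460 rad → d = 6371·c ≈ 6527.74 km.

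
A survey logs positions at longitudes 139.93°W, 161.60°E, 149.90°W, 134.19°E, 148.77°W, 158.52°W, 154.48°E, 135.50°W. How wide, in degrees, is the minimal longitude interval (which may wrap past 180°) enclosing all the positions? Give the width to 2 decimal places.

Sort the longitudes: -158.52°, -149.90°, -148.77°, -139.93°, -135.50°, +134.19°, +154.48°, +161.60°.
Eastward gaps between consecutive values (wrapping around): 8.62°, 1.13°, 8.84°, 4.43°, 269.69°, 20.29°, 7.12°, 39.88°.
Largest gap = 269.69° ⇒ minimal covering band is its complement: 360° − 269.69° = 90.31°.
Band runs from +134.19° eastward to -135.50°, crossing the antimeridian.

90.31°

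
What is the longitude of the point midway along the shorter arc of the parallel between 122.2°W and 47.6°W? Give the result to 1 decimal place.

84.9°W

Signed shortest Δλ from -122.2° to -47.6° is +74.6°.
Midpoint longitude = -122.2° + (+74.6°)/2 = -122.2° + 37.3° = -84.9°.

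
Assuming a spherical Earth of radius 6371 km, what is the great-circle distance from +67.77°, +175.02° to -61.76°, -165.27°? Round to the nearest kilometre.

Δλ = -165.27 − 175.02 = -340.29°; wrapped into (−180°, 180°]: 19.71°.
Δφ = -61.76 − 67.77 = -129.53°.
a = sin²(Δφ/2) + cos φ₁ · cos φ₂ · sin²(Δλ/2) = 0.823485.
c = 2·atan2(√a, √(1−a)) = 2.27440 rad → d = 6371·c ≈ 14490.21 km.

14490 km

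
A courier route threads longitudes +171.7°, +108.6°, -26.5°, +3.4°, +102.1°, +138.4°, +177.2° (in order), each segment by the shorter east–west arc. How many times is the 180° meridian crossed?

Leg 1: +171.7° → +108.6°, shortest Δλ = -63.1° (west) — does not cross 180°.
Leg 2: +108.6° → -26.5°, shortest Δλ = -135.1° (west) — does not cross 180°.
Leg 3: -26.5° → +3.4°, shortest Δλ = 29.9° (east) — does not cross 180°.
Leg 4: +3.4° → +102.1°, shortest Δλ = 98.7° (east) — does not cross 180°.
Leg 5: +102.1° → +138.4°, shortest Δλ = 36.3° (east) — does not cross 180°.
Leg 6: +138.4° → +177.2°, shortest Δλ = 38.8° (east) — does not cross 180°.
Total crossings: 0.

0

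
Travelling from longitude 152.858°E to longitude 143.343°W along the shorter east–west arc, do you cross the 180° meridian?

Naïve |-143.343 − 152.858| = 296.201° > 180°, so the shorter arc goes the other way round — across 180°.
Signed shortest Δλ = ((-143.343 − 152.858 + 180) mod 360) − 180 = 63.799°.
Going east by 63.799° from +152.858° passes through 180° before reaching -143.343°.

Yes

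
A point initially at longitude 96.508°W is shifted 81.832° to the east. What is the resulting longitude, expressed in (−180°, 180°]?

Start at -96.508°; shift +81.832° → -14.676°.
-14.676° already lies in (−180°, 180°].

14.676°W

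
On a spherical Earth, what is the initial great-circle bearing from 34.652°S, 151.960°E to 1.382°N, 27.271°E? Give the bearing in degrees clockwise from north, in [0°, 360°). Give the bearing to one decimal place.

249.7°

Δλ = 27.271 − 151.960 = -124.689°.
θ = atan2( sin Δλ · cos φ₂ , cos φ₁ · sin φ₂ − sin φ₁ · cos φ₂ · cos Δλ )
  = atan2(-0.82201, -0.30366) = -110.275° → normalised to [0°, 360°): 249.725°.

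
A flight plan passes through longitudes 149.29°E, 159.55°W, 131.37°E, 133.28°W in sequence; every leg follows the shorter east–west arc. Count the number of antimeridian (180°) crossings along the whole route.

Leg 1: +149.29° → -159.55°, shortest Δλ = 51.16° (east) — crosses 180°.
Leg 2: -159.55° → +131.37°, shortest Δλ = -69.08° (west) — crosses 180°.
Leg 3: +131.37° → -133.28°, shortest Δλ = 95.35° (east) — crosses 180°.
Total crossings: 3.

3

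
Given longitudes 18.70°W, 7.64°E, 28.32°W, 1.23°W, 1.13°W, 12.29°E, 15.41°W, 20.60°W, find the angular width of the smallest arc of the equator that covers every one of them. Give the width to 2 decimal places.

40.61°

Sort the longitudes: -28.32°, -20.60°, -18.70°, -15.41°, -1.23°, -1.13°, +7.64°, +12.29°.
Eastward gaps between consecutive values (wrapping around): 7.72°, 1.90°, 3.29°, 14.18°, 0.10°, 8.77°, 4.65°, 319.39°.
Largest gap = 319.39° ⇒ minimal covering band is its complement: 360° − 319.39° = 40.61°.
Band runs from -28.32° eastward to +12.29°.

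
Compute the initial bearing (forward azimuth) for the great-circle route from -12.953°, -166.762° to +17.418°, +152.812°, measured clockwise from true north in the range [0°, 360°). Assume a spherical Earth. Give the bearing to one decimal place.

Δλ = 152.812 − -166.762 = 319.574°; wrapped into (−180°, 180°]: -40.426°.
θ = atan2( sin Δλ · cos φ₂ , cos φ₁ · sin φ₂ − sin φ₁ · cos φ₂ · cos Δλ )
  = atan2(-0.61873, 0.45453) = -53.698° → normalised to [0°, 360°): 306.302°.

306.3°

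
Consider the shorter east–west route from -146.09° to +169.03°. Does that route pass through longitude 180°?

Yes

Naïve |169.03 − -146.09| = 315.12° > 180°, so the shorter arc goes the other way round — across 180°.
Signed shortest Δλ = ((169.03 − -146.09 + 180) mod 360) − 180 = -44.88°.
Going west by 44.88° from -146.09° passes through 180° before reaching +169.03°.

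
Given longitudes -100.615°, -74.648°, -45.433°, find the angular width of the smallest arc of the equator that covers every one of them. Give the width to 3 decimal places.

55.182°

Sort the longitudes: -100.615°, -74.648°, -45.433°.
Eastward gaps between consecutive values (wrapping around): 25.967°, 29.215°, 304.818°.
Largest gap = 304.818° ⇒ minimal covering band is its complement: 360° − 304.818° = 55.182°.
Band runs from -100.615° eastward to -45.433°.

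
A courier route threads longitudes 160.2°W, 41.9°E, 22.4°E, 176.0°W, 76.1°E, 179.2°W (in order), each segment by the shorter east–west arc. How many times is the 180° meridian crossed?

4

Leg 1: -160.2° → +41.9°, shortest Δλ = -157.9° (west) — crosses 180°.
Leg 2: +41.9° → +22.4°, shortest Δλ = -19.5° (west) — does not cross 180°.
Leg 3: +22.4° → -176.0°, shortest Δλ = 161.6° (east) — crosses 180°.
Leg 4: -176.0° → +76.1°, shortest Δλ = -107.9° (west) — crosses 180°.
Leg 5: +76.1° → -179.2°, shortest Δλ = 104.7° (east) — crosses 180°.
Total crossings: 4.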